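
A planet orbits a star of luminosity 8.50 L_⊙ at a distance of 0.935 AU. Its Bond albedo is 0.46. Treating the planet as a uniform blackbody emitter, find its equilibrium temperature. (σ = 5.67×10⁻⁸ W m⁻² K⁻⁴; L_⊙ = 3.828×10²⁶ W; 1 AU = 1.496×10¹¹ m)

T_eq ≈ 421 K

d = 0.935 AU = 1.40×10¹¹ m.
L = 8.50 × 3.828×10²⁶ = 3.25×10²⁷ W.
Flux: S = L/(4πd²) = 3.25×10²⁷/(4π×(1.40×10¹¹)²) = 1.32×10⁴ W m⁻².
Energy balance: absorbed = emitted ⇒ πR²·S(1−A) = 4πR²·σT_eq⁴, so T_eq⁴ = S(1−A)/(4σ).
T_eq = [1.32×10⁴ × 0.54 / (4 × 5.67×10⁻⁸)]^(1/4) = (3.15×10¹⁰)^(1/4) = 421 K.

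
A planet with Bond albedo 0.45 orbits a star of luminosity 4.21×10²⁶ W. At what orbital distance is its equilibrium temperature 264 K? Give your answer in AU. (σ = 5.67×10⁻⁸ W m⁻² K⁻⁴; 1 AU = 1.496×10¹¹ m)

From T_eq⁴ = L(1−A)/(16πσd²): d = √[L(1−A)/(16πσT_eq⁴)].
d = √[4.21×10²⁶ × 0.55 / (16π × 5.67×10⁻⁸ × (264)⁴)] = 1.29×10¹¹ m = 0.864 AU.

d ≈ 0.864 AU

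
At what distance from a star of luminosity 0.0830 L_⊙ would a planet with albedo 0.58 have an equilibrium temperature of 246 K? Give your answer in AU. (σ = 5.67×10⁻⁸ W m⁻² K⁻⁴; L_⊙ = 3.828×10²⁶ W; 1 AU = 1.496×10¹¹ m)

d ≈ 0.239 AU

L = 0.0830 × 3.828×10²⁶ = 3.18×10²⁵ W.
From T_eq⁴ = L(1−A)/(16πσd²): d = √[L(1−A)/(16πσT_eq⁴)].
d = √[3.18×10²⁵ × 0.42 / (16π × 5.67×10⁻⁸ × (246)⁴)] = 3.58×10¹⁰ m = 0.239 AU.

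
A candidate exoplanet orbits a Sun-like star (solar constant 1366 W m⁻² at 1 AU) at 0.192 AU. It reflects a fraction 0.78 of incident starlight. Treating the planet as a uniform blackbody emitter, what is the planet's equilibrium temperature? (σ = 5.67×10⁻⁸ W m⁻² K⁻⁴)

Flux at 0.192 AU: S = 1366/0.192² = 3.71×10⁴ W m⁻².
Energy balance: absorbed = emitted ⇒ πR²·S(1−A) = 4πR²·σT_eq⁴, so T_eq⁴ = S(1−A)/(4σ).
T_eq = [3.71×10⁴ × 0.22 / (4 × 5.67×10⁻⁸)]^(1/4) = (3.59×10¹⁰)^(1/4) = 435 K.

T_eq ≈ 435 K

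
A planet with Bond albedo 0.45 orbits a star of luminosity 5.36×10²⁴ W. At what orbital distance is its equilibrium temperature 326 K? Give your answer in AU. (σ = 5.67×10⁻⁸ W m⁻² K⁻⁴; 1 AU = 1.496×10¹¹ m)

From T_eq⁴ = L(1−A)/(16πσd²): d = √[L(1−A)/(16πσT_eq⁴)].
d = √[5.36×10²⁴ × 0.55 / (16π × 5.67×10⁻⁸ × (326)⁴)] = 9.57×10⁹ m = 0.0640 AU.

d ≈ 0.0640 AU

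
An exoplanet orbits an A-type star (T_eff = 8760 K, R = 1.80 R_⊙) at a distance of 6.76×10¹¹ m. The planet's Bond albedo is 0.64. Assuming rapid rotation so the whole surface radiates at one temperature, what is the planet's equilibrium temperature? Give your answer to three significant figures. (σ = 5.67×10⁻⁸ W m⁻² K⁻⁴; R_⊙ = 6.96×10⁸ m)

R_⋆ = 1.80 × 6.96×10⁸ = 1.25×10⁹ m.
L = 4πR_⋆²σT_⋆⁴ = 4π(1.25×10⁹)² × 5.67×10⁻⁸ × (8760)⁴ = 6.59×10²⁷ W.
S = L/(4πd²) = 1150 W m⁻².
Energy balance: absorbed = emitted ⇒ πR²·S(1−A) = 4πR²·σT_eq⁴, so T_eq⁴ = S(1−A)/(4σ).
T_eq = [1150 × 0.36 / (4 × 5.67×10⁻⁸)]^(1/4) = (1.82×10⁹)^(1/4) = 207 K.

T_eq ≈ 207 K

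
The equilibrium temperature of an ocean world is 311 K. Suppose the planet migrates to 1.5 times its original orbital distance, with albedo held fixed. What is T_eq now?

T_eq ≈ 254 K

T_eq ∝ L^(1/4) · d^(−1/2).
T′ = 311 / 1.5^(1/2) = 254 K.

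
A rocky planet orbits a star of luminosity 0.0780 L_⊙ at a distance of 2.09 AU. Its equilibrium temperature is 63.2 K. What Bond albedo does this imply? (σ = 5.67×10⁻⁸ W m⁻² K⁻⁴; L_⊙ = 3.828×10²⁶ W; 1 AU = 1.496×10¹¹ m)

A ≈ 0.85

d = 2.09 AU = 3.13×10¹¹ m.
L = 0.0780 × 3.828×10²⁶ = 2.99×10²⁵ W.
Flux: S = L/(4πd²) = 2.99×10²⁵/(4π×(3.13×10¹¹)²) = 24.3 W m⁻².
From T_eq⁴ = S(1−A)/(4σ): 1−A = 4σT_eq⁴/S.
1−A = 4 × 5.67×10⁻⁸ × (63.2)⁴ / 24.3 = 0.149.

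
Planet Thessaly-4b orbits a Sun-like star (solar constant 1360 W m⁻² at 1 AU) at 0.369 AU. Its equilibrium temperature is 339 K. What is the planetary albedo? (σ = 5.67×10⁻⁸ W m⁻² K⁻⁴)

Flux at 0.369 AU: S = 1360/0.369² = 9990 W m⁻².
From T_eq⁴ = S(1−A)/(4σ): 1−A = 4σT_eq⁴/S.
1−A = 4 × 5.67×10⁻⁸ × (339)⁴ / 9990 = 0.300.

A ≈ 0.70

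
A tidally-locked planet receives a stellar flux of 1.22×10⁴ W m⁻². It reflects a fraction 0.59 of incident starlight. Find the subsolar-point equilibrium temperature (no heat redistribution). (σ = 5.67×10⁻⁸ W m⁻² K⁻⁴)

At the subsolar point the surface absorbs S(1−A) and emits σT⁴ per unit area — no factor of 4, since only the local patch is in balance.
T = [1.22×10⁴ × 0.41 / 5.67×10⁻⁸]^(1/4) = (8.82×10¹⁰)^(1/4) = 545 K.

T_ss ≈ 545 K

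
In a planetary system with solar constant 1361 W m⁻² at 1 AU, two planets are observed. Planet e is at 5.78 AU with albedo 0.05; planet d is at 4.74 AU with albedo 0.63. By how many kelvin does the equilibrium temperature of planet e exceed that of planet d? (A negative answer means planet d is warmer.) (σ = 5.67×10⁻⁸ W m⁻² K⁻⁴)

T_eq = [S₀(1−A)/(4σd²)]^(1/4), so T ∝ (1−A)^(1/4) / √d.
T₁ = [1361×0.95/(4×5.67×10⁻⁸×5.78²)]^(1/4) = 114.29 K.
T₂ = [1361×0.37/(4×5.67×10⁻⁸×4.74²)]^(1/4) = 99.70 K.

ΔT ≈ 14.6 K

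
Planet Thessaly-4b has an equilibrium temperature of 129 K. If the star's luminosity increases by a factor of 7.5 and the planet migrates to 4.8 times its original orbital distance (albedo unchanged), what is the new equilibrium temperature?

T_eq ≈ 97.4 K

T_eq ∝ L^(1/4) · d^(−1/2).
T′ = 129 × 7.5^(1/4) / 4.8^(1/2) = 97.4 K.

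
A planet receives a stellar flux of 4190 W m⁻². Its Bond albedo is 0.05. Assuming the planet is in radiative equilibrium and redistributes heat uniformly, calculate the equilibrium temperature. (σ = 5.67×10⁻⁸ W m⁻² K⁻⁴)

T_eq ≈ 364 K

Energy balance: absorbed = emitted ⇒ πR²·S(1−A) = 4πR²·σT_eq⁴, so T_eq⁴ = S(1−A)/(4σ).
T_eq = [4190 × 0.95 / (4 × 5.67×10⁻⁸)]^(1/4) = (1.76×10¹⁰)^(1/4) = 364 K.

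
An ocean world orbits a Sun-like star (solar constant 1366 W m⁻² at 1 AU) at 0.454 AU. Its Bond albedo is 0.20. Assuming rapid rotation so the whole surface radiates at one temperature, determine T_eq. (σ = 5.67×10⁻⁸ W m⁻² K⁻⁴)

T_eq ≈ 391 K

Flux at 0.454 AU: S = 1366/0.454² = 6630 W m⁻².
Energy balance: absorbed = emitted ⇒ πR²·S(1−A) = 4πR²·σT_eq⁴, so T_eq⁴ = S(1−A)/(4σ).
T_eq = [6630 × 0.80 / (4 × 5.67×10⁻⁸)]^(1/4) = (2.34×10¹⁰)^(1/4) = 391 K.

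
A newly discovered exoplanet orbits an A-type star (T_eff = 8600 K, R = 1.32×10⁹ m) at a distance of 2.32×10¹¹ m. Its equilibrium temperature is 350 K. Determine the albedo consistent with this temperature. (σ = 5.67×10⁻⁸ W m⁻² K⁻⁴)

A ≈ 0.66

L = 4πR_⋆²σT_⋆⁴ = 4π(1.32×10⁹)² × 5.67×10⁻⁸ × (8600)⁴ = 6.79×10²⁷ W.
S = L/(4πd²) = 1.00×10⁴ W m⁻².
From T_eq⁴ = S(1−A)/(4σ): 1−A = 4σT_eq⁴/S.
1−A = 4 × 5.67×10⁻⁸ × (350)⁴ / 1.00×10⁴ = 0.339.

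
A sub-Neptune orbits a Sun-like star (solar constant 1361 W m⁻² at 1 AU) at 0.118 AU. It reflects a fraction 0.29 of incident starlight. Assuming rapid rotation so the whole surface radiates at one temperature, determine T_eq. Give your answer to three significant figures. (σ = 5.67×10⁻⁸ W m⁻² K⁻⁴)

T_eq ≈ 744 K

Flux at 0.118 AU: S = 1361/0.118² = 9.77×10⁴ W m⁻².
Energy balance: absorbed = emitted ⇒ πR²·S(1−A) = 4πR²·σT_eq⁴, so T_eq⁴ = S(1−A)/(4σ).
T_eq = [9.77×10⁴ × 0.71 / (4 × 5.67×10⁻⁸)]^(1/4) = (3.06×10¹¹)^(1/4) = 744 K.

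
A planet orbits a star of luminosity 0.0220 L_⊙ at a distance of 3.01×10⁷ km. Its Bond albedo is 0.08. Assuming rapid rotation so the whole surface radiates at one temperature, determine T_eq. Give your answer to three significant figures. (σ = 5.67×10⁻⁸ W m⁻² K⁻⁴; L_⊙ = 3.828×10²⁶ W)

T_eq ≈ 234 K

d = 3.01×10⁷ km = 3.01×10¹⁰ m.
L = 0.0220 × 3.828×10²⁶ = 8.42×10²⁴ W.
Flux: S = L/(4πd²) = 8.42×10²⁴/(4π×(3.01×10¹⁰)²) = 740 W m⁻².
Energy balance: absorbed = emitted ⇒ πR²·S(1−A) = 4πR²·σT_eq⁴, so T_eq⁴ = S(1−A)/(4σ).
T_eq = [740 × 0.92 / (4 × 5.67×10⁻⁸)]^(1/4) = (3.00×10⁹)^(1/4) = 234 K.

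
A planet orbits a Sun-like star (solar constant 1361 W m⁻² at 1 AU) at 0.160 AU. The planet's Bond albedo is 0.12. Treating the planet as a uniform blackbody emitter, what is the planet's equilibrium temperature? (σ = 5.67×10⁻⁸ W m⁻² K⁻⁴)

Flux at 0.160 AU: S = 1361/0.160² = 5.32×10⁴ W m⁻².
Energy balance: absorbed = emitted ⇒ πR²·S(1−A) = 4πR²·σT_eq⁴, so T_eq⁴ = S(1−A)/(4σ).
T_eq = [5.32×10⁴ × 0.88 / (4 × 5.67×10⁻⁸)]^(1/4) = (2.06×10¹¹)^(1/4) = 674 K.

T_eq ≈ 674 K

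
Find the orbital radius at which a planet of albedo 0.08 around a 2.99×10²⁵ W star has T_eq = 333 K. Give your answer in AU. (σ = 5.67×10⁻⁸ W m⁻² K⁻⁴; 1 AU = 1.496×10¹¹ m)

From T_eq⁴ = L(1−A)/(16πσd²): d = √[L(1−A)/(16πσT_eq⁴)].
d = √[2.99×10²⁵ × 0.92 / (16π × 5.67×10⁻⁸ × (333)⁴)] = 2.80×10¹⁰ m = 0.187 AU.

d ≈ 0.187 AU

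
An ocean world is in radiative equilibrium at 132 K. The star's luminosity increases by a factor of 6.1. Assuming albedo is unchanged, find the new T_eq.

T_eq ≈ 207 K

T_eq ∝ L^(1/4) · d^(−1/2).
T′ = 132 × 6.1^(1/4) = 207 K.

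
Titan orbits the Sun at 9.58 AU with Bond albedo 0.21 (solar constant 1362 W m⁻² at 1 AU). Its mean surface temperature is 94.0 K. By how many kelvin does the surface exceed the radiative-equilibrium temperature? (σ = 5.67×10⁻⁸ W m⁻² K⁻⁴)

S = 1362/9.58² = 14.84 W m⁻².
T_eq = [S(1−A)/(4σ)]^(1/4) = [14.84×0.79/(4×5.67×10⁻⁸)]^(1/4) = 84.8 K.
ΔT = T_surf − T_eq = 94 − 84.8.

ΔT ≈ 9.2 K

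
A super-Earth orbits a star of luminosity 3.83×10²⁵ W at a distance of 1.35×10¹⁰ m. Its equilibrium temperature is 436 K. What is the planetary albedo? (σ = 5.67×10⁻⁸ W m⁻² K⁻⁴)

A ≈ 0.51

Flux: S = L/(4πd²) = 3.83×10²⁵/(4π×(1.35×10¹⁰)²) = 1.67×10⁴ W m⁻².
From T_eq⁴ = S(1−A)/(4σ): 1−A = 4σT_eq⁴/S.
1−A = 4 × 5.67×10⁻⁸ × (436)⁴ / 1.67×10⁴ = 0.490.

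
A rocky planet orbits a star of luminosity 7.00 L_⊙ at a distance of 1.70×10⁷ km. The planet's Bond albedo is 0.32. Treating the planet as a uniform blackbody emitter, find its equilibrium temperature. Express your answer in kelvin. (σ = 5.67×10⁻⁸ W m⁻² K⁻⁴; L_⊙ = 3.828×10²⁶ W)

d = 1.70×10⁷ km = 1.70×10¹⁰ m.
L = 7.00 × 3.828×10²⁶ = 2.68×10²⁷ W.
Flux: S = L/(4πd²) = 2.68×10²⁷/(4π×(1.70×10¹⁰)²) = 7.38×10⁵ W m⁻².
Energy balance: absorbed = emitted ⇒ πR²·S(1−A) = 4πR²·σT_eq⁴, so T_eq⁴ = S(1−A)/(4σ).
T_eq = [7.38×10⁵ × 0.68 / (4 × 5.67×10⁻⁸)]^(1/4) = (2.21×10¹²)^(1/4) = 1220 K.

T_eq ≈ 1220 K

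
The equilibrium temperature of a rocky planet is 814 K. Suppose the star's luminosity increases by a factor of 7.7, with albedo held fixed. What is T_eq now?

T_eq ∝ L^(1/4) · d^(−1/2).
T′ = 814 × 7.7^(1/4) = 1360 K.

T_eq ≈ 1360 K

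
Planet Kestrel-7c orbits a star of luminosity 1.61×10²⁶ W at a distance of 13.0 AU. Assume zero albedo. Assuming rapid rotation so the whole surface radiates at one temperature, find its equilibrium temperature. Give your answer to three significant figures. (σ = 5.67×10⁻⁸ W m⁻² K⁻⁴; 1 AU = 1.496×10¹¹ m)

T_eq ≈ 62.2 K

d = 13.0 AU = 1.94×10¹² m.
Flux: S = L/(4πd²) = 1.61×10²⁶/(4π×(1.94×10¹²)²) = 3.39 W m⁻².
Energy balance: absorbed = emitted ⇒ πR²·S(1−A) = 4πR²·σT_eq⁴, so T_eq⁴ = S(1−A)/(4σ).
T_eq = [3.39 × 1.00 / (4 × 5.67×10⁻⁸)]^(1/4) = (1.49×10⁷)^(1/4) = 62.2 K.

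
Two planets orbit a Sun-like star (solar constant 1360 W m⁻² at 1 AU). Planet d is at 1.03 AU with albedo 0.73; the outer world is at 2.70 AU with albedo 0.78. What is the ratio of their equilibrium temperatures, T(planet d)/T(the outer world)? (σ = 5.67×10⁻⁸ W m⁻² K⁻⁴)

T₁/T₂ ≈ 1.704

T_eq = [S₀(1−A)/(4σd²)]^(1/4), so T ∝ (1−A)^(1/4) / √d.
T₁ = [1360×0.27/(4×5.67×10⁻⁸×1.03²)]^(1/4) = 197.65 K.
T₂ = [1360×0.22/(4×5.67×10⁻⁸×2.70²)]^(1/4) = 115.98 K.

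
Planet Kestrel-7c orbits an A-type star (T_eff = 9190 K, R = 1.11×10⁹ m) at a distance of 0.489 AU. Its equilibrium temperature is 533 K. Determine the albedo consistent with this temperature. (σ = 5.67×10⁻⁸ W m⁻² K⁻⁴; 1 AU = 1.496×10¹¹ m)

d = 0.489 AU = 7.32×10¹⁰ m.
L = 4πR_⋆²σT_⋆⁴ = 4π(1.11×10⁹)² × 5.67×10⁻⁸ × (9190)⁴ = 6.26×10²⁷ W.
S = L/(4πd²) = 9.31×10⁴ W m⁻².
From T_eq⁴ = S(1−A)/(4σ): 1−A = 4σT_eq⁴/S.
1−A = 4 × 5.67×10⁻⁸ × (533)⁴ / 9.31×10⁴ = 0.197.

A ≈ 0.80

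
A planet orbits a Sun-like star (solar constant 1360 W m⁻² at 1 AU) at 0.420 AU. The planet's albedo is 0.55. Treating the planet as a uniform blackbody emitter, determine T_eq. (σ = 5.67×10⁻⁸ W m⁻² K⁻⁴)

Flux at 0.420 AU: S = 1360/0.420² = 7710 W m⁻².
Energy balance: absorbed = emitted ⇒ πR²·S(1−A) = 4πR²·σT_eq⁴, so T_eq⁴ = S(1−A)/(4σ).
T_eq = [7710 × 0.45 / (4 × 5.67×10⁻⁸)]^(1/4) = (1.53×10¹⁰)^(1/4) = 352 K.

T_eq ≈ 352 K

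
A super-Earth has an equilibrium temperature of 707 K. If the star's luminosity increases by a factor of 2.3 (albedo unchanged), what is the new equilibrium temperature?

T_eq ∝ L^(1/4) · d^(−1/2).
T′ = 707 × 2.3^(1/4) = 871 K.

T_eq ≈ 871 K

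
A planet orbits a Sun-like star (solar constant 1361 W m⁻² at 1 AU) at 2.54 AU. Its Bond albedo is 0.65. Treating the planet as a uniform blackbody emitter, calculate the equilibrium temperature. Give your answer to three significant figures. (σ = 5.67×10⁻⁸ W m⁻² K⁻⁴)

Flux at 2.54 AU: S = 1361/2.54² = 211 W m⁻².
Energy balance: absorbed = emitted ⇒ πR²·S(1−A) = 4πR²·σT_eq⁴, so T_eq⁴ = S(1−A)/(4σ).
T_eq = [211 × 0.35 / (4 × 5.67×10⁻⁸)]^(1/4) = (3.26×10⁸)^(1/4) = 134 K.

T_eq ≈ 134 K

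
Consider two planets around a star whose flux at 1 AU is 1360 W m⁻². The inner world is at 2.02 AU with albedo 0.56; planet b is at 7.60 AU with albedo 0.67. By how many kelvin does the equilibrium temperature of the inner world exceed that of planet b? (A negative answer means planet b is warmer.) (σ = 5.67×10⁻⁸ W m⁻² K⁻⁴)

ΔT ≈ 83.0 K

T_eq = [S₀(1−A)/(4σd²)]^(1/4), so T ∝ (1−A)^(1/4) / √d.
T₁ = [1360×0.44/(4×5.67×10⁻⁸×2.02²)]^(1/4) = 159.46 K.
T₂ = [1360×0.33/(4×5.67×10⁻⁸×7.60²)]^(1/4) = 76.51 K.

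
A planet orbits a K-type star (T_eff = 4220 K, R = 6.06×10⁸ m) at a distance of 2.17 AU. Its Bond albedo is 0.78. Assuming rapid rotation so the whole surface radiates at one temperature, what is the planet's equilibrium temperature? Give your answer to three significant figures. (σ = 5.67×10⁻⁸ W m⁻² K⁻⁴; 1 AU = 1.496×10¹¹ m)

d = 2.17 AU = 3.25×10¹¹ m.
L = 4πR_⋆²σT_⋆⁴ = 4π(6.06×10⁸)² × 5.67×10⁻⁸ × (4220)⁴ = 8.30×10²⁵ W.
S = L/(4πd²) = 62.7 W m⁻².
Energy balance: absorbed = emitted ⇒ πR²·S(1−A) = 4πR²·σT_eq⁴, so T_eq⁴ = S(1−A)/(4σ).
T_eq = [62.7 × 0.22 / (4 × 5.67×10⁻⁸)]^(1/4) = (6.08×10⁷)^(1/4) = 88.3 K.

T_eq ≈ 88.3 K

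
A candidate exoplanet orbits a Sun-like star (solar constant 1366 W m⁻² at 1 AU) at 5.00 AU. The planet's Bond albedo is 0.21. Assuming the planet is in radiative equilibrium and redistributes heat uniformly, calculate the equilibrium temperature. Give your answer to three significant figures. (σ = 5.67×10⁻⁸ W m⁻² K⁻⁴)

Flux at 5.00 AU: S = 1366/5.00² = 54.6 W m⁻².
Energy balance: absorbed = emitted ⇒ πR²·S(1−A) = 4πR²·σT_eq⁴, so T_eq⁴ = S(1−A)/(4σ).
T_eq = [54.6 × 0.79 / (4 × 5.67×10⁻⁸)]^(1/4) = (1.90×10⁸)^(1/4) = 117 K.

T_eq ≈ 117 K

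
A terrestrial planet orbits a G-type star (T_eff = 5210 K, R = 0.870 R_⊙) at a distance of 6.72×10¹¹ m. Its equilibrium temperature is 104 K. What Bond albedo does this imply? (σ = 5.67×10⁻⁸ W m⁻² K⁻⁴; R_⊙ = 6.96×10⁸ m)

R_⋆ = 0.870 × 6.96×10⁸ = 6.06×10⁸ m.
L = 4πR_⋆²σT_⋆⁴ = 4π(6.06×10⁸)² × 5.67×10⁻⁸ × (5210)⁴ = 1.92×10²⁶ W.
S = L/(4πd²) = 33.9 W m⁻².
From T_eq⁴ = S(1−A)/(4σ): 1−A = 4σT_eq⁴/S.
1−A = 4 × 5.67×10⁻⁸ × (104)⁴ / 33.9 = 0.782.

A ≈ 0.22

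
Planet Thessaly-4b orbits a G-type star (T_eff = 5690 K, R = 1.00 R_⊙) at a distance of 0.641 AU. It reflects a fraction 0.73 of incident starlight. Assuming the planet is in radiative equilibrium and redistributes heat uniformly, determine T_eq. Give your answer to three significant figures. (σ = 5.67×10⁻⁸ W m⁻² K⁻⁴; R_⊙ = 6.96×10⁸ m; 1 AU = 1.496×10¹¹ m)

T_eq ≈ 247 K

R_⋆ = 1.00 × 6.96×10⁸ = 6.96×10⁸ m.
d = 0.641 AU = 9.59×10¹⁰ m.
L = 4πR_⋆²σT_⋆⁴ = 4π(6.96×10⁸)² × 5.67×10⁻⁸ × (5690)⁴ = 3.62×10²⁶ W.
S = L/(4πd²) = 3130 W m⁻².
Energy balance: absorbed = emitted ⇒ πR²·S(1−A) = 4πR²·σT_eq⁴, so T_eq⁴ = S(1−A)/(4σ).
T_eq = [3130 × 0.27 / (4 × 5.67×10⁻⁸)]^(1/4) = (3.73×10⁹)^(1/4) = 247 K.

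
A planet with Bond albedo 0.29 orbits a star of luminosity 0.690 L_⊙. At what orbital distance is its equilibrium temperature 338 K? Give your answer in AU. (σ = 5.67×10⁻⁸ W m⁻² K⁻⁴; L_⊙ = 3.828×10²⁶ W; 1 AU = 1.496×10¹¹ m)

d ≈ 0.475 AU

L = 0.690 × 3.828×10²⁶ = 2.64×10²⁶ W.
From T_eq⁴ = L(1−A)/(16πσd²): d = √[L(1−A)/(16πσT_eq⁴)].
d = √[2.64×10²⁶ × 0.71 / (16π × 5.67×10⁻⁸ × (338)⁴)] = 7.10×10¹⁰ m = 0.475 AU.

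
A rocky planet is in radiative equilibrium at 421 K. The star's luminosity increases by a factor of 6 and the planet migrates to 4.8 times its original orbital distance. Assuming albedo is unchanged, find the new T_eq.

T_eq ∝ L^(1/4) · d^(−1/2).
T′ = 421 × 6^(1/4) / 4.8^(1/2) = 301 K.

T_eq ≈ 301 K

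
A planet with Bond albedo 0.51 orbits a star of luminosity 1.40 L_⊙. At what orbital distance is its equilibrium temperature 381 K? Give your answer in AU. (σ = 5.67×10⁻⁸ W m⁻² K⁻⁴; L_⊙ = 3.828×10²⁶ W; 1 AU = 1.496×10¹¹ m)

d ≈ 0.442 AU

L = 1.40 × 3.828×10²⁶ = 5.36×10²⁶ W.
From T_eq⁴ = L(1−A)/(16πσd²): d = √[L(1−A)/(16πσT_eq⁴)].
d = √[5.36×10²⁶ × 0.49 / (16π × 5.67×10⁻⁸ × (381)⁴)] = 6.61×10¹⁰ m = 0.442 AU.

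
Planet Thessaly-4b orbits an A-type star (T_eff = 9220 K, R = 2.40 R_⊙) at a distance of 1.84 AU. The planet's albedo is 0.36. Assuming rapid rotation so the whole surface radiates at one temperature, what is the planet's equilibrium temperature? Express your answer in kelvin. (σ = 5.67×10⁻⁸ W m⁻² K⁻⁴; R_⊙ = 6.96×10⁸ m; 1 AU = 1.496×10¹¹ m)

R_⋆ = 2.40 × 6.96×10⁸ = 1.67×10⁹ m.
d = 1.84 AU = 2.75×10¹¹ m.
L = 4πR_⋆²σT_⋆⁴ = 4π(1.67×10⁹)² × 5.67×10⁻⁸ × (9220)⁴ = 1.44×10²⁸ W.
S = L/(4πd²) = 1.51×10⁴ W m⁻².
Energy balance: absorbed = emitted ⇒ πR²·S(1−A) = 4πR²·σT_eq⁴, so T_eq⁴ = S(1−A)/(4σ).
T_eq = [1.51×10⁴ × 0.64 / (4 × 5.67×10⁻⁸)]^(1/4) = (4.26×10¹⁰)^(1/4) = 454 K.

T_eq ≈ 454 K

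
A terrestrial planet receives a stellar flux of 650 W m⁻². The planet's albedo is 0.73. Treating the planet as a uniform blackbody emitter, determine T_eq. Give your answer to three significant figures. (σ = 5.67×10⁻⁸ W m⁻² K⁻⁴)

T_eq ≈ 167 K

Energy balance: absorbed = emitted ⇒ πR²·S(1−A) = 4πR²·σT_eq⁴, so T_eq⁴ = S(1−A)/(4σ).
T_eq = [650 × 0.27 / (4 × 5.67×10⁻⁸)]^(1/4) = (7.74×10⁸)^(1/4) = 167 K.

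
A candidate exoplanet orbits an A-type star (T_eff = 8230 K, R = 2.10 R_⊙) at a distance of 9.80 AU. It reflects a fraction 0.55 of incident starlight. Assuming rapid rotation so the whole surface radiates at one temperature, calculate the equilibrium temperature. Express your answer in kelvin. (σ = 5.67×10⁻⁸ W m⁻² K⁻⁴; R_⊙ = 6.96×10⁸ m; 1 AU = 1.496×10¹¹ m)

T_eq ≈ 150 K

R_⋆ = 2.10 × 6.96×10⁸ = 1.46×10⁹ m.
d = 9.80 AU = 1.47×10¹² m.
L = 4πR_⋆²σT_⋆⁴ = 4π(1.46×10⁹)² × 5.67×10⁻⁸ × (8230)⁴ = 6.98×10²⁷ W.
S = L/(4πd²) = 259 W m⁻².
Energy balance: absorbed = emitted ⇒ πR²·S(1−A) = 4πR²·σT_eq⁴, so T_eq⁴ = S(1−A)/(4σ).
T_eq = [259 × 0.45 / (4 × 5.67×10⁻⁸)]^(1/4) = (5.13×10⁸)^(1/4) = 150 K.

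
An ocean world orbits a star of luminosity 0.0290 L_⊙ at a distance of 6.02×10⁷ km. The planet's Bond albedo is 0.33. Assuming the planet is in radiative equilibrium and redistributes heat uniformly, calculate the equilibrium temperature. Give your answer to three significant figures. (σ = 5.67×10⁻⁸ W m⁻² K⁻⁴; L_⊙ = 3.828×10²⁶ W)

T_eq ≈ 164 K

d = 6.02×10⁷ km = 6.02×10¹⁰ m.
L = 0.0290 × 3.828×10²⁶ = 1.11×10²⁵ W.
Flux: S = L/(4πd²) = 1.11×10²⁵/(4π×(6.02×10¹⁰)²) = 244 W m⁻².
Energy balance: absorbed = emitted ⇒ πR²·S(1−A) = 4πR²·σT_eq⁴, so T_eq⁴ = S(1−A)/(4σ).
T_eq = [244 × 0.67 / (4 × 5.67×10⁻⁸)]^(1/4) = (7.20×10⁸)^(1/4) = 164 K.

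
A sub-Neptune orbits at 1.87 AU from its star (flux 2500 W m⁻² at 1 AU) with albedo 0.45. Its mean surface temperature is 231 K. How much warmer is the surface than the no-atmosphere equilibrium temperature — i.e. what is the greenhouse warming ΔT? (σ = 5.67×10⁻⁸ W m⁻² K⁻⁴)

ΔT ≈ 26.9 K

S = 2500/1.87² = 714.9 W m⁻².
T_eq = [S(1−A)/(4σ)]^(1/4) = [714.9×0.55/(4×5.67×10⁻⁸)]^(1/4) = 204.1 K.
ΔT = T_surf − T_eq = 231 − 204.1.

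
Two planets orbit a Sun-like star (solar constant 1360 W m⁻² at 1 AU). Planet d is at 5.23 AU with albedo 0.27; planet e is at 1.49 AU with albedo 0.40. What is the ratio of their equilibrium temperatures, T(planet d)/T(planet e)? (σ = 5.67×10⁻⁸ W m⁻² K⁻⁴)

T_eq = [S₀(1−A)/(4σd²)]^(1/4), so T ∝ (1−A)^(1/4) / √d.
T₁ = [1360×0.73/(4×5.67×10⁻⁸×5.23²)]^(1/4) = 112.47 K.
T₂ = [1360×0.60/(4×5.67×10⁻⁸×1.49²)]^(1/4) = 200.64 K.

T₁/T₂ ≈ 0.561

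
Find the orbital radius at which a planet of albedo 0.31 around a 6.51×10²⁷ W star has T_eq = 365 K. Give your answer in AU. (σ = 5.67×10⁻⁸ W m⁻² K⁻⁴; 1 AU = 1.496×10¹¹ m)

From T_eq⁴ = L(1−A)/(16πσd²): d = √[L(1−A)/(16πσT_eq⁴)].
d = √[6.51×10²⁷ × 0.69 / (16π × 5.67×10⁻⁸ × (365)⁴)] = 2.98×10¹¹ m = 1.99 AU.

d ≈ 1.99 AU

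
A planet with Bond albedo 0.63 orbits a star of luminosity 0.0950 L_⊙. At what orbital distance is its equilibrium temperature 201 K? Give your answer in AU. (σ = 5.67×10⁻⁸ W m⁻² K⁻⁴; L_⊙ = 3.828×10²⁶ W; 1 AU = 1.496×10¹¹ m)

d ≈ 0.359 AU

L = 0.0950 × 3.828×10²⁶ = 3.64×10²⁵ W.
From T_eq⁴ = L(1−A)/(16πσd²): d = √[L(1−A)/(16πσT_eq⁴)].
d = √[3.64×10²⁵ × 0.37 / (16π × 5.67×10⁻⁸ × (201)⁴)] = 5.38×10¹⁰ m = 0.359 AU.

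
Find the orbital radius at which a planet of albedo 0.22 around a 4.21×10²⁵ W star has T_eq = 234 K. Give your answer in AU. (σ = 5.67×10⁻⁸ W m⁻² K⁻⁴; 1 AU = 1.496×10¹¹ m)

d ≈ 0.414 AU

From T_eq⁴ = L(1−A)/(16πσd²): d = √[L(1−A)/(16πσT_eq⁴)].
d = √[4.21×10²⁵ × 0.78 / (16π × 5.67×10⁻⁸ × (234)⁴)] = 6.20×10¹⁰ m = 0.414 AU.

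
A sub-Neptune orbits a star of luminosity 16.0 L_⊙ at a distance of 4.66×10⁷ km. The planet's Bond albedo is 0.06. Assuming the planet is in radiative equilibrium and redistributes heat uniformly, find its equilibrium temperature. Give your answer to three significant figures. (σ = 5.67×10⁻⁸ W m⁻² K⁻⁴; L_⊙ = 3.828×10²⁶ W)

T_eq ≈ 982 K

d = 4.66×10⁷ km = 4.66×10¹⁰ m.
L = 16.0 × 3.828×10²⁶ = 6.12×10²⁷ W.
Flux: S = L/(4πd²) = 6.12×10²⁷/(4π×(4.66×10¹⁰)²) = 2.24×10⁵ W m⁻².
Energy balance: absorbed = emitted ⇒ πR²·S(1−A) = 4πR²·σT_eq⁴, so T_eq⁴ = S(1−A)/(4σ).
T_eq = [2.24×10⁵ × 0.94 / (4 × 5.67×10⁻⁸)]^(1/4) = (9.30×10¹¹)^(1/4) = 982 K.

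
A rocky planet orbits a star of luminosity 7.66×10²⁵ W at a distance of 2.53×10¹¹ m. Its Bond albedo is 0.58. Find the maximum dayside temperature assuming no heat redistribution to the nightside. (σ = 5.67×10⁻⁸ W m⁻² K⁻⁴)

T_ss ≈ 163 K

Flux: S = L/(4πd²) = 7.66×10²⁵/(4π×(2.53×10¹¹)²) = 95.2 W m⁻².
With no redistribution each surface element balances locally: S(1−A) = σT⁴.
T = [95.2 × 0.42 / 5.67×10⁻⁸]^(1/4) = (7.05×10⁸)^(1/4) = 163 K.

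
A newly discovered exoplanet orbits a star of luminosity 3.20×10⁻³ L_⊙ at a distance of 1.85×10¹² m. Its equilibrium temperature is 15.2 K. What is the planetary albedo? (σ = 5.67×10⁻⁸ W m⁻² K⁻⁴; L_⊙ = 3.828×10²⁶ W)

L = 3.20×10⁻³ × 3.828×10²⁶ = 1.22×10²⁴ W.
Flux: S = L/(4πd²) = 1.22×10²⁴/(4π×(1.85×10¹²)²) = 0.0285 W m⁻².
From T_eq⁴ = S(1−A)/(4σ): 1−A = 4σT_eq⁴/S.
1−A = 4 × 5.67×10⁻⁸ × (15.2)⁴ / 0.0285 = 0.425.

A ≈ 0.57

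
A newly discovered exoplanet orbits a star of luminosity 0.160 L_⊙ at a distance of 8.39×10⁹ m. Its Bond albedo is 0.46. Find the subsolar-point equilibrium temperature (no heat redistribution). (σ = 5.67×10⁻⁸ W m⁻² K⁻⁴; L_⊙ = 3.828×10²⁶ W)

L = 0.160 × 3.828×10²⁶ = 6.12×10²⁵ W.
Flux: S = L/(4πd²) = 6.12×10²⁵/(4π×(8.39×10⁹)²) = 6.92×10⁴ W m⁻².
At the subsolar point the surface absorbs S(1−A) and emits σT⁴ per unit area — no factor of 4, since only the local patch is in balance.
T = [6.92×10⁴ × 0.54 / 5.67×10⁻⁸]^(1/4) = (6.59×10¹¹)^(1/4) = 901 K.

T_ss ≈ 901 K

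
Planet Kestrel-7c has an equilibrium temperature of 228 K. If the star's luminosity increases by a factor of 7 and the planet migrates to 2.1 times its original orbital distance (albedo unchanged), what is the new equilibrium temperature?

T_eq ∝ L^(1/4) · d^(−1/2).
T′ = 228 × 7^(1/4) / 2.1^(1/2) = 256 K.

T_eq ≈ 256 K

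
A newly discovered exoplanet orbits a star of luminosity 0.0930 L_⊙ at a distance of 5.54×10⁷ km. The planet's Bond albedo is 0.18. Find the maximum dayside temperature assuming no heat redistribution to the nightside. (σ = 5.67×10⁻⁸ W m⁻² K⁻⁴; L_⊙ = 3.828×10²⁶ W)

d = 5.54×10⁷ km = 5.54×10¹⁰ m.
L = 0.0930 × 3.828×10²⁶ = 3.56×10²⁵ W.
Flux: S = L/(4πd²) = 3.56×10²⁵/(4π×(5.54×10¹⁰)²) = 923 W m⁻².
With no redistribution each surface element balances locally: S(1−A) = σT⁴.
T = [923 × 0.82 / 5.67×10⁻⁸]^(1/4) = (1.33×10¹⁰)^(1/4) = 340 K.

T_ss ≈ 340 K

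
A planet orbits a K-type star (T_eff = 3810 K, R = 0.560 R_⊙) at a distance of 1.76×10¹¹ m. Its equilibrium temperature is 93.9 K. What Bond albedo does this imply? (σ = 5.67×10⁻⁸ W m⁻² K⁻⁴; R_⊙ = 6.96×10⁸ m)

R_⋆ = 0.560 × 6.96×10⁸ = 3.90×10⁸ m.
L = 4πR_⋆²σT_⋆⁴ = 4π(3.90×10⁸)² × 5.67×10⁻⁸ × (3810)⁴ = 2.28×10²⁵ W.
S = L/(4πd²) = 58.6 W m⁻².
From T_eq⁴ = S(1−A)/(4σ): 1−A = 4σT_eq⁴/S.
1−A = 4 × 5.67×10⁻⁸ × (93.9)⁴ / 58.6 = 0.301.

A ≈ 0.70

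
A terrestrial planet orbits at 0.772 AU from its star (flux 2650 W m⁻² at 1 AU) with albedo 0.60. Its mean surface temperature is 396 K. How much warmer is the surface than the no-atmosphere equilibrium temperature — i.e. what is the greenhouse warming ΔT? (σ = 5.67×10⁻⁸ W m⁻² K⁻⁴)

S = 2650/0.772² = 4446 W m⁻².
T_eq = [S(1−A)/(4σ)]^(1/4) = [4446×0.40/(4×5.67×10⁻⁸)]^(1/4) = 297.6 K.
ΔT = T_surf − T_eq = 396 − 297.6.

ΔT ≈ 98.4 K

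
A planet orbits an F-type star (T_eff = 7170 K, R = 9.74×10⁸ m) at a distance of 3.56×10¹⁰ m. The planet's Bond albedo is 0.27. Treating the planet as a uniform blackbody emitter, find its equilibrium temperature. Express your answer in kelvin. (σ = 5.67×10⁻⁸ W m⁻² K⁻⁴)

L = 4πR_⋆²σT_⋆⁴ = 4π(9.74×10⁸)² × 5.67×10⁻⁸ × (7170)⁴ = 1.79×10²⁷ W.
S = L/(4πd²) = 1.12×10⁵ W m⁻².
Energy balance: absorbed = emitted ⇒ πR²·S(1−A) = 4πR²·σT_eq⁴, so T_eq⁴ = S(1−A)/(4σ).
T_eq = [1.12×10⁵ × 0.73 / (4 × 5.67×10⁻⁸)]^(1/4) = (3.61×10¹¹)^(1/4) = 775 K.

T_eq ≈ 775 K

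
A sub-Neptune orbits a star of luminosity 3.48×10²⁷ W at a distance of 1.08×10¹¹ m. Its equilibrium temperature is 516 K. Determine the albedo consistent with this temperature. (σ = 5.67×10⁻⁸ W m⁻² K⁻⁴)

Flux: S = L/(4πd²) = 3.48×10²⁷/(4π×(1.08×10¹¹)²) = 2.37×10⁴ W m⁻².
From T_eq⁴ = S(1−A)/(4σ): 1−A = 4σT_eq⁴/S.
1−A = 4 × 5.67×10⁻⁸ × (516)⁴ / 2.37×10⁴ = 0.677.

A ≈ 0.32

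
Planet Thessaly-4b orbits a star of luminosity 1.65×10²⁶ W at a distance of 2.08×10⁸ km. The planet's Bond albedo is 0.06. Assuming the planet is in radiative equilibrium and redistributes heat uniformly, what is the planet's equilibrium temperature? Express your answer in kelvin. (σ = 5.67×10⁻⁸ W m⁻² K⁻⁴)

T_eq ≈ 188 K

d = 2.08×10⁸ km = 2.08×10¹¹ m.
Flux: S = L/(4πd²) = 1.65×10²⁶/(4π×(2.08×10¹¹)²) = 303 W m⁻².
Energy balance: absorbed = emitted ⇒ πR²·S(1−A) = 4πR²·σT_eq⁴, so T_eq⁴ = S(1−A)/(4σ).
T_eq = [303 × 0.94 / (4 × 5.67×10⁻⁸)]^(1/4) = (1.26×10⁹)^(1/4) = 188 K.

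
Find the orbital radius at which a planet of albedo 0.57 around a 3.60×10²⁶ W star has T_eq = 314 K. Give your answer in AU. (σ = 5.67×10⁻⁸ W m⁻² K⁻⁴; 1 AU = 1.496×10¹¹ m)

d ≈ 0.500 AU

From T_eq⁴ = L(1−A)/(16πσd²): d = √[L(1−A)/(16πσT_eq⁴)].
d = √[3.60×10²⁶ × 0.43 / (16π × 5.67×10⁻⁸ × (314)⁴)] = 7.47×10¹⁰ m = 0.500 AU.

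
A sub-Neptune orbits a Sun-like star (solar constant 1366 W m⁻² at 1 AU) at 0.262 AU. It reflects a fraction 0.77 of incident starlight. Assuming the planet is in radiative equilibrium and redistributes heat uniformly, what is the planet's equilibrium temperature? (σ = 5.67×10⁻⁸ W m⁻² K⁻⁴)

T_eq ≈ 377 K

Flux at 0.262 AU: S = 1366/0.262² = 1.99×10⁴ W m⁻².
Energy balance: absorbed = emitted ⇒ πR²·S(1−A) = 4πR²·σT_eq⁴, so T_eq⁴ = S(1−A)/(4σ).
T_eq = [1.99×10⁴ × 0.23 / (4 × 5.67×10⁻⁸)]^(1/4) = (2.02×10¹⁰)^(1/4) = 377 K.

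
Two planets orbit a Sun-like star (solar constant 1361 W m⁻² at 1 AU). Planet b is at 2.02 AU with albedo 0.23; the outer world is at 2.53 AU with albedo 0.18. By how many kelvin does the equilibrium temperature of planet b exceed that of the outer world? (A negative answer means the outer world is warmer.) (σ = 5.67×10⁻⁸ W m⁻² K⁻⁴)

ΔT ≈ 16.9 K

T_eq = [S₀(1−A)/(4σd²)]^(1/4), so T ∝ (1−A)^(1/4) / √d.
T₁ = [1361×0.77/(4×5.67×10⁻⁸×2.02²)]^(1/4) = 183.44 K.
T₂ = [1361×0.82/(4×5.67×10⁻⁸×2.53²)]^(1/4) = 166.51 K.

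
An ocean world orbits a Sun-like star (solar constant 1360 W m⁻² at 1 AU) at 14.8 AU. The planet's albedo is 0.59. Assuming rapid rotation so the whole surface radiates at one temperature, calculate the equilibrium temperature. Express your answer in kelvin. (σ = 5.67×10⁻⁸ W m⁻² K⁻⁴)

T_eq ≈ 57.9 K

Flux at 14.8 AU: S = 1360/14.8² = 6.21 W m⁻².
Energy balance: absorbed = emitted ⇒ πR²·S(1−A) = 4πR²·σT_eq⁴, so T_eq⁴ = S(1−A)/(4σ).
T_eq = [6.21 × 0.41 / (4 × 5.67×10⁻⁸)]^(1/4) = (1.12×10⁷)^(1/4) = 57.9 K.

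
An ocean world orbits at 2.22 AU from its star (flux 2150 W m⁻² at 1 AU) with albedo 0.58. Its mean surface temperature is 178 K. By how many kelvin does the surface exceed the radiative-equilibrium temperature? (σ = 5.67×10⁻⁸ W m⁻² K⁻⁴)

S = 2150/2.22² = 436.2 W m⁻².
T_eq = [S(1−A)/(4σ)]^(1/4) = [436.2×0.42/(4×5.67×10⁻⁸)]^(1/4) = 168.6 K.
ΔT = T_surf − T_eq = 178 − 168.6.

ΔT ≈ 9.4 K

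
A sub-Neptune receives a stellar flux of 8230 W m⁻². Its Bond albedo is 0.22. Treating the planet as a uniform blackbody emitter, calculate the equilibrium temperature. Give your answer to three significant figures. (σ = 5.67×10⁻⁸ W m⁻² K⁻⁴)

T_eq ≈ 410 K

Energy balance: absorbed = emitted ⇒ πR²·S(1−A) = 4πR²·σT_eq⁴, so T_eq⁴ = S(1−A)/(4σ).
T_eq = [8230 × 0.78 / (4 × 5.67×10⁻⁸)]^(1/4) = (2.83×10¹⁰)^(1/4) = 410 K.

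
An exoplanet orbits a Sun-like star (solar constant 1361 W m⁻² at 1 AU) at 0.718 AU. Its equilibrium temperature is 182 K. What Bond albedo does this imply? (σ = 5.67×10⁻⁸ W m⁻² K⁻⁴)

A ≈ 0.91

Flux at 0.718 AU: S = 1361/0.718² = 2640 W m⁻².
From T_eq⁴ = S(1−A)/(4σ): 1−A = 4σT_eq⁴/S.
1−A = 4 × 5.67×10⁻⁸ × (182)⁴ / 2640 = 0.094.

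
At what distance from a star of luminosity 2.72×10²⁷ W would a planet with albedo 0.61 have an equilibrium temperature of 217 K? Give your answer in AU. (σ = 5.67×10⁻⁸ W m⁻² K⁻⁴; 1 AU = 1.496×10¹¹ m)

From T_eq⁴ = L(1−A)/(16πσd²): d = √[L(1−A)/(16πσT_eq⁴)].
d = √[2.72×10²⁷ × 0.39 / (16π × 5.67×10⁻⁸ × (217)⁴)] = 4.10×10¹¹ m = 2.74 AU.

d ≈ 2.74 AU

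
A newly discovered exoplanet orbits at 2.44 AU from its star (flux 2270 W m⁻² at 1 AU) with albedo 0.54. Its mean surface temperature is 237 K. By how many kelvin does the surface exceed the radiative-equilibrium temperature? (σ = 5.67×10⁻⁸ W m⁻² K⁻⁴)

ΔT ≈ 70.2 K

S = 2270/2.44² = 381.3 W m⁻².
T_eq = [S(1−A)/(4σ)]^(1/4) = [381.3×0.46/(4×5.67×10⁻⁸)]^(1/4) = 166.8 K.
ΔT = T_surf − T_eq = 237 − 166.8.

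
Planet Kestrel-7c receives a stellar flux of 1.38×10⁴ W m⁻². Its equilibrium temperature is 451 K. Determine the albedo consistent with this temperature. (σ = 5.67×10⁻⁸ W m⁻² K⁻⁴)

A ≈ 0.32

From T_eq⁴ = S(1−A)/(4σ): 1−A = 4σT_eq⁴/S.
1−A = 4 × 5.67×10⁻⁸ × (451)⁴ / 1.38×10⁴ = 0.680.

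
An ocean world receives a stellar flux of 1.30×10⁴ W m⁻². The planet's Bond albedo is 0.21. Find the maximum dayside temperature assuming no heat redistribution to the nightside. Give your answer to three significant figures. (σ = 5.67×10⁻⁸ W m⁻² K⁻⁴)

T_ss ≈ 652 K

With no redistribution each surface element balances locally: S(1−A) = σT⁴.
T = [1.30×10⁴ × 0.79 / 5.67×10⁻⁸]^(1/4) = (1.81×10¹¹)^(1/4) = 652 K.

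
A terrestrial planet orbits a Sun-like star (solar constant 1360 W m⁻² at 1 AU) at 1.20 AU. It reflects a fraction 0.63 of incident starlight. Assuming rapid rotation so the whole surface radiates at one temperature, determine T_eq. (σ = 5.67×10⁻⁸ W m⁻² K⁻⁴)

T_eq ≈ 198 K

Flux at 1.20 AU: S = 1360/1.20² = 944 W m⁻².
Energy balance: absorbed = emitted ⇒ πR²·S(1−A) = 4πR²·σT_eq⁴, so T_eq⁴ = S(1−A)/(4σ).
T_eq = [944 × 0.37 / (4 × 5.67×10⁻⁸)]^(1/4) = (1.54×10⁹)^(1/4) = 198 K.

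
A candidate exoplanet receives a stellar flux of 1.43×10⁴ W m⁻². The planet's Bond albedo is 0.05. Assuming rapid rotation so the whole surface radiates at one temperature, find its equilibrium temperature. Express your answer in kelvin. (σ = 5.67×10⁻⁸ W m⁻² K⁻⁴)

T_eq ≈ 495 K

Energy balance: absorbed = emitted ⇒ πR²·S(1−A) = 4πR²·σT_eq⁴, so T_eq⁴ = S(1−A)/(4σ).
T_eq = [1.43×10⁴ × 0.95 / (4 × 5.67×10⁻⁸)]^(1/4) = (5.99×10¹⁰)^(1/4) = 495 K.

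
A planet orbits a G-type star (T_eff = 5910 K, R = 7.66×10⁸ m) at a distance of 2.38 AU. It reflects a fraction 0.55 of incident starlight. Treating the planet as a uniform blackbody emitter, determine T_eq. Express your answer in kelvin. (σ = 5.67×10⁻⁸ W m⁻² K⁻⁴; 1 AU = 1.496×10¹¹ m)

d = 2.38 AU = 3.56×10¹¹ m.
L = 4πR_⋆²σT_⋆⁴ = 4π(7.66×10⁸)² × 5.67×10⁻⁸ × (5910)⁴ = 5.10×10²⁶ W.
S = L/(4πd²) = 320 W m⁻².
Energy balance: absorbed = emitted ⇒ πR²·S(1−A) = 4πR²·σT_eq⁴, so T_eq⁴ = S(1−A)/(4σ).
T_eq = [320 × 0.45 / (4 × 5.67×10⁻⁸)]^(1/4) = (6.35×10⁸)^(1/4) = 159 K.

T_eq ≈ 159 K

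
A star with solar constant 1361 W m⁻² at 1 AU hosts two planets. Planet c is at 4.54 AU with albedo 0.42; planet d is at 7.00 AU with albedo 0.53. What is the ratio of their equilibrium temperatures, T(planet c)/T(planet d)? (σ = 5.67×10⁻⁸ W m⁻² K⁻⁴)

T_eq = [S₀(1−A)/(4σd²)]^(1/4), so T ∝ (1−A)^(1/4) / √d.
T₁ = [1361×0.58/(4×5.67×10⁻⁸×4.54²)]^(1/4) = 113.99 K.
T₂ = [1361×0.47/(4×5.67×10⁻⁸×7.00²)]^(1/4) = 87.10 K.

T₁/T₂ ≈ 1.309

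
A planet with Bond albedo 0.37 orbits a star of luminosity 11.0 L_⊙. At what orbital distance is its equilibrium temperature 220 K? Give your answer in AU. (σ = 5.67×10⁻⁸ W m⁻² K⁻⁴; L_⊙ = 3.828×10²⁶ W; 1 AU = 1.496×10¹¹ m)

L = 11.0 × 3.828×10²⁶ = 4.21×10²⁷ W.
From T_eq⁴ = L(1−A)/(16πσd²): d = √[L(1−A)/(16πσT_eq⁴)].
d = √[4.21×10²⁷ × 0.63 / (16π × 5.67×10⁻⁸ × (220)⁴)] = 6.30×10¹¹ m = 4.21 AU.

d ≈ 4.21 AU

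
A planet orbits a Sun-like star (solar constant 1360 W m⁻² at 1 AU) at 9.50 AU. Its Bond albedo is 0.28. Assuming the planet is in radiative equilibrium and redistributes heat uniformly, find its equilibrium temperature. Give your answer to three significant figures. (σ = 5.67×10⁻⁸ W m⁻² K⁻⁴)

Flux at 9.50 AU: S = 1360/9.50² = 15.1 W m⁻².
Energy balance: absorbed = emitted ⇒ πR²·S(1−A) = 4πR²·σT_eq⁴, so T_eq⁴ = S(1−A)/(4σ).
T_eq = [15.1 × 0.72 / (4 × 5.67×10⁻⁸)]^(1/4) = (4.78×10⁷)^(1/4) = 83.2 K.

T_eq ≈ 83.2 K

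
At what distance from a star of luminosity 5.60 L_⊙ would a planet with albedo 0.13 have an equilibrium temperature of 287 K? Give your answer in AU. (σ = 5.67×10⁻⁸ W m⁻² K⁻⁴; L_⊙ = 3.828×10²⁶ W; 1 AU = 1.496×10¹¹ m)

L = 5.60 × 3.828×10²⁶ = 2.14×10²⁷ W.
From T_eq⁴ = L(1−A)/(16πσd²): d = √[L(1−A)/(16πσT_eq⁴)].
d = √[2.14×10²⁷ × 0.87 / (16π × 5.67×10⁻⁸ × (287)⁴)] = 3.11×10¹¹ m = 2.08 AU.

d ≈ 2.08 AU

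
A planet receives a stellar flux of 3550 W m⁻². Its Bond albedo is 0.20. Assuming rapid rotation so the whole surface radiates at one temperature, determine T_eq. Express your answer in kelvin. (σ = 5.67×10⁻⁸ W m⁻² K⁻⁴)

T_eq ≈ 335 K

Energy balance: absorbed = emitted ⇒ πR²·S(1−A) = 4πR²·σT_eq⁴, so T_eq⁴ = S(1−A)/(4σ).
T_eq = [3550 × 0.80 / (4 × 5.67×10⁻⁸)]^(1/4) = (1.25×10¹⁰)^(1/4) = 335 K.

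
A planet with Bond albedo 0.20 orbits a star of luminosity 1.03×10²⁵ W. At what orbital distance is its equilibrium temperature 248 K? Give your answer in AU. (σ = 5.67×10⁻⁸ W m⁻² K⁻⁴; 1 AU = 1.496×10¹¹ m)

From T_eq⁴ = L(1−A)/(16πσd²): d = √[L(1−A)/(16πσT_eq⁴)].
d = √[1.03×10²⁵ × 0.80 / (16π × 5.67×10⁻⁸ × (248)⁴)] = 2.76×10¹⁰ m = 0.185 AU.

d ≈ 0.185 AU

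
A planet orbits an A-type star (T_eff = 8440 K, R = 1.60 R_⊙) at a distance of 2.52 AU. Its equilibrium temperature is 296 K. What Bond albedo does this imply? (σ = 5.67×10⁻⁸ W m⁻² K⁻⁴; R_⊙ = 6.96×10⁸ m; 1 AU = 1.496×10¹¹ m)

R_⋆ = 1.60 × 6.96×10⁸ = 1.11×10⁹ m.
d = 2.52 AU = 3.77×10¹¹ m.
L = 4πR_⋆²σT_⋆⁴ = 4π(1.11×10⁹)² × 5.67×10⁻⁸ × (8440)⁴ = 4.48×10²⁷ W.
S = L/(4πd²) = 2510 W m⁻².
From T_eq⁴ = S(1−A)/(4σ): 1−A = 4σT_eq⁴/S.
1−A = 4 × 5.67×10⁻⁸ × (296)⁴ / 2510 = 0.694.

A ≈ 0.31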